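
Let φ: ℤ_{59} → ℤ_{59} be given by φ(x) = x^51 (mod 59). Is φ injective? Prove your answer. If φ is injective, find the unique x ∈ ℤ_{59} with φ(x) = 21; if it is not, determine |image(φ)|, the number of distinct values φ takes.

17

Since 59 is prime, the nonzero elements of ℤ_{59} form a cyclic group of order 58.
As gcd(51, 58) = 1, raising to the 51st power is a bijection on this group: if s^51 ≡ t^51 then (st^{−1})^51 = 1, and the only element of order dividing gcd(51, 58) = 1 is 1, so s = t.
With φ(0) = 0 this makes φ injective on all of ℤ_{59}, hence bijective (finite equal-size domain and codomain). In particular φ is injective.
Since φ is injective, we find the preimage of 21. The inverse of x ↦ x^51 on (ℤ_{59})^× is x ↦ x^33, because 51·33 = 1683 = 29·58 + 1 ≡ 1 (mod 58) and x^{58} = 1 for x ≠ 0 (Fermat). So φ⁻¹(21) = 21^33 mod 59.
Repeated squaring mod 59: 21^1 ≡ 21, 21^2 ≡ 21² = 441 ≡ 28, 21^4 ≡ 28² = 784 ≡ 17, 21^8 ≡ 17² = 289 ≡ 53, 21^16 ≡ 53² = 2809 ≡ 36, 21^32 ≡ 36² = 1296 ≡ 57. Since 33 = 32 + 1, 21^33 ≡ 57·21: 57·21 = 1197 ≡ 17. So 21^33 ≡ 17 (mod 59).
Hence φ⁻¹(21) = 17.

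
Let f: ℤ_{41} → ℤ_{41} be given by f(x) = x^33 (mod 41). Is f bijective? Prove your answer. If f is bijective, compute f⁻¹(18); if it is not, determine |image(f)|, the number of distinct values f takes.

Since 41 is prime, the nonzero elements of ℤ_{41} form a cyclic group of order 40.
As gcd(33, 40) = 1, raising to the 33rd power is a bijection on this group: if s^33 ≡ t^33 then (st^{−1})^33 = 1, and the only element of order dividing gcd(33, 40) = 1 is 1, so s = t.
With f(0) = 0 this makes f injective on all of ℤ_{41}, hence bijective (finite equal-size domain and codomain). In particular f is bijective.
Since f is bijective, we find the preimage of 18. The inverse of x ↦ x^33 on (ℤ_{41})^× is x ↦ x^17, because 33·17 = 561 = 14·40 + 1 ≡ 1 (mod 40) and x^{40} = 1 for x ≠ 0 (Fermat). So f⁻¹(18) = 18^17 mod 41.
Repeated squaring mod 41: 18^1 ≡ 18, 18^2 ≡ 18² = 324 ≡ 37, 18^4 ≡ 37² = 1369 ≡ 16, 18^8 ≡ 16² = 256 ≡ 10, 18^16 ≡ 10² = 100 ≡ 18. Since 17 = 16 + 1, 18^17 ≡ 18·18: 18·18 = 324 ≡ 37. So 18^17 ≡ 37 (mod 41).
Hence f⁻¹(18) = 37.

37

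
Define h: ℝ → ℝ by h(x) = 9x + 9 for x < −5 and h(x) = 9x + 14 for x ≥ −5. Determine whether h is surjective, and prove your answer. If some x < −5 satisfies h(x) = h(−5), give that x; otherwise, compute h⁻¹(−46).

Both pieces are strictly increasing (slopes 9 and 9), so each is injective on its own interval.
The left piece maps (−∞, −5) onto (−∞, −36); the right piece maps [−5, ∞) onto [−31, ∞).
The union (−∞, −36) ∪ [−31, ∞) omits the interval between −36 and −31; in particular −36 has no preimage. So h is not surjective.
Because the two images are disjoint, no x < −5 has h(x) = h(−5), so we compute h⁻¹(−46): −46 lies in (−∞, −36), so solve 9x + 9 = −46: x = (−46 − 9)/9 = −55/9.

-55/9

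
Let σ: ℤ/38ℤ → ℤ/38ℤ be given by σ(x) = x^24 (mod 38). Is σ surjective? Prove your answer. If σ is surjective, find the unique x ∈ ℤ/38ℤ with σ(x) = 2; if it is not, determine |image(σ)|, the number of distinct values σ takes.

σ(3): Repeated squaring mod 38: 3^1 ≡ 3, 3^2 ≡ 3² = 9, 3^4 ≡ 9² = 81 ≡ 5, 3^8 ≡ 5² = 25, 3^16 ≡ 25² = 625 ≡ 17. Since 24 = 16 + 8, 3^24 ≡ 17·25: 17·25 = 425 ≡ 7. So 3^24 ≡ 7 (mod 38).
σ(5): Repeated squaring mod 38: 5^1 ≡ 5, 5^2 ≡ 5² = 25, 5^4 ≡ 25² = 625 ≡ 17, 5^8 ≡ 17² = 289 ≡ 23, 5^16 ≡ 23² = 529 ≡ 35. Since 24 = 16 + 8, 5^24 ≡ 35·23: 35·23 = 805 ≡ 7. So 5^24 ≡ 7 (mod 38).
So σ(3) = σ(5) = 7 while 3 ≠ 5, thus σ is not injective.
A non-injective map from the 38-element set ℤ/38ℤ to itself takes at most 37 distinct values, so it cannot be surjective. Therefore σ is not surjective.
Since σ is not surjective, we determine |image(σ)|. Computing x^24 mod 38 for each x (by repeated squaring, reducing mod 38 at every step), the values σ(0), σ(1), …, σ(37) are: 0, 1, 26, 7, 30, 7, 30, 1, 20, 11, 30, 1, 20, 11, 26, 11, 26, 7, 20, 19, 20, 7, 26, 11, 26, 11, 20, 1, 30, 11, 20, 1, 30, 7, 30, 7, 26, 1.
The distinct values are {0, 1, 7, 11, 19, 20, 26, 30}; there are 8 of them.

8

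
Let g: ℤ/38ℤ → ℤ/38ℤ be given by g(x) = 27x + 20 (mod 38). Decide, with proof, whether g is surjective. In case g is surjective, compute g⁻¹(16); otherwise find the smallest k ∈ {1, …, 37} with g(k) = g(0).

Since gcd(27, 38) = 1, 27 is invertible modulo 38. Euclid's algorithm: 38 = 1·27 + 11, 27 = 2·11 + 5, 11 = 2·5 + 1; back-substituting gives 1 = 31·27 − 22·38, so 27⁻¹ ≡ 31 (mod 38).
Then y ↦ 31(y − 20) is a two-sided inverse to g, so every y ∈ ℤ/38ℤ has a preimage.
So g is surjective.
Since g is surjective, we compute g⁻¹(16): solve 27x + 20 ≡ 16 (mod 38), i.e. 27x ≡ 34 (mod 38).
Multiplying by 27⁻¹ = 31 gives x ≡ 31·34 = 1054 = 27·38 + 28 ≡ 28 (mod 38).
Check: g(28) = 27·28 + 20 = 776 = 20·38 + 16 ≡ 16 (mod 38).

28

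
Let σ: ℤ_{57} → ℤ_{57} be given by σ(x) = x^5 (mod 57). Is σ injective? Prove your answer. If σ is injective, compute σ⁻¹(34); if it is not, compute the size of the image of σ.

Computing x^5 mod 57 for each x (by repeated squaring, reducing mod 57 at every step), the values σ(0), σ(1), …, σ(56) are: 0, 1, 32, 15, 55, 47, 24, 49, 50, 54, 22, 26, 27, 52, 29, 21, 4, 44, 18, 19, 20, 51, 34, 17, 9, 43, 11, 12, 16, 41, 45, 46, 14, 48, 40, 23, 6, 37, 38, 39, 13, 53, 36, 28, 5, 30, 31, 35, 3, 7, 8, 33, 10, 2, 42, 25, 56.
Every element of ℤ_{57} appears exactly once in this list, so σ is a bijection, and in particular injective.
Since σ is injective, we read off the preimage of 34 from the same table: σ(22) = 34, so σ⁻¹(34) = 22.

22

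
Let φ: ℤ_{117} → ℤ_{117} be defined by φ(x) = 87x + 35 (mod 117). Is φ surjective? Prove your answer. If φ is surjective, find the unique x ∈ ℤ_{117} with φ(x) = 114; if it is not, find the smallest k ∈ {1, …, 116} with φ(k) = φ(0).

Since gcd(87, 117) = 3, we have 87x ≡ 0 (mod 3) for all x, so φ(x) ≡ 2 (mod 3).
But 0 ≢ 2 (mod 3), so 0 ∈ ℤ_{117} has no preimage. Hence φ is not surjective.
Since φ is not surjective, we find the least positive k with φ(k) = φ(0): this means 87k ≡ 0 (mod 117), i.e. 117 ∣ 87k. Since gcd(87, 117) = 3, dividing through by 3 this holds exactly when 39 ∣ 29k, and as gcd(29, 39) = 1, exactly when 39 ∣ k.
The smallest positive such k is 39.

39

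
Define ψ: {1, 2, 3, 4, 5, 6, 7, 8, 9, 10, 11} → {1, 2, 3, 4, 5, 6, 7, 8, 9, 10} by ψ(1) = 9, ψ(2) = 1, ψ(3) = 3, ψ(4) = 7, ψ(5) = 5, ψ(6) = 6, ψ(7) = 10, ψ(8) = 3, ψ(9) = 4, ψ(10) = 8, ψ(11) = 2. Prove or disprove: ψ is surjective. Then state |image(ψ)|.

Every element of the codomain has a preimage: 1 = ψ(2), 2 = ψ(11), 3 = ψ(3), 4 = ψ(9), 5 = ψ(5), 6 = ψ(6), 7 = ψ(4), 8 = ψ(10), 9 = ψ(1), 10 = ψ(7).
Hence ψ is surjective.
The image of ψ is {1, 2, 3, 4, 5, 6, 7, 8, 9, 10}, which has 10 elements.

10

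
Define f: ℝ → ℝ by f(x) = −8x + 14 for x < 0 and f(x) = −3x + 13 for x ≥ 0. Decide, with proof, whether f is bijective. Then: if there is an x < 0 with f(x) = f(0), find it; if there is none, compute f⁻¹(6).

7/3

Both pieces are strictly decreasing (slopes −8 and −3), so each is injective on its own interval.
The left piece maps (−∞, 0) onto (14, ∞); the right piece maps [0, ∞) onto (−∞, 13].
The images leave a gap (14 has no preimage), so f is not surjective, hence not bijective.
Because the two images are disjoint, no x < 0 has f(x) = f(0), so we compute f⁻¹(6): 6 lies in (−∞, 13], so solve −3x + 13 = 6: x = (6 − 13)/(−3) = 7/3.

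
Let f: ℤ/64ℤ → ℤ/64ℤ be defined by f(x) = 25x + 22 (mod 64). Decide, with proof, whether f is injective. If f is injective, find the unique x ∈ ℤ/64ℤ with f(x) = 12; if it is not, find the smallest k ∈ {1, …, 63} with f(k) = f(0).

Recall that f is injective if f(s) = f(t) implies s = t.
If f(s) = f(t), then 25s ≡ 25t (mod 64). Because gcd(25, 64) = 1, we may cancel 25 to get s ≡ t (mod 64).
So f is injective.
We now compute 25⁻¹ mod 64 explicitly. Euclid's algorithm: 64 = 2·25 + 14, 25 = 1·14 + 11, 14 = 1·11 + 3, 11 = 3·3 + 2, 3 = 1·2 + 1; back-substituting gives 1 = 41·25 − 16·64, so 25⁻¹ ≡ 41 (mod 64).
Since f is injective, we compute f⁻¹(12): solve 25x + 22 ≡ 12 (mod 64), i.e. 25x ≡ 54 (mod 64).
Multiplying by 25⁻¹ = 41 gives x ≡ 41·54 = 2214 = 34·64 + 38 ≡ 38 (mod 64).
Check: f(38) = 25·38 + 22 = 972 = 15·64 + 12 ≡ 12 (mod 64).

38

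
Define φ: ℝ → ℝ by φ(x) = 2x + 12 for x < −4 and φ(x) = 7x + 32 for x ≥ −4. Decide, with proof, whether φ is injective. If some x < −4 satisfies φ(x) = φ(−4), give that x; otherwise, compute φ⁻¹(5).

Both pieces are strictly increasing (slopes 2 and 7), so each is injective on its own interval.
The left piece maps (−∞, −4) onto (−∞, 4); the right piece maps [−4, ∞) onto [4, ∞).
These images are disjoint, so no value is attained by both pieces. Thus φ is injective.
Because the two images are disjoint, no x < −4 has φ(x) = φ(−4), so we compute φ⁻¹(5): 5 lies in [4, ∞), so solve 7x + 32 = 5: x = (5 − 32)/7 = −27/7.

-27/7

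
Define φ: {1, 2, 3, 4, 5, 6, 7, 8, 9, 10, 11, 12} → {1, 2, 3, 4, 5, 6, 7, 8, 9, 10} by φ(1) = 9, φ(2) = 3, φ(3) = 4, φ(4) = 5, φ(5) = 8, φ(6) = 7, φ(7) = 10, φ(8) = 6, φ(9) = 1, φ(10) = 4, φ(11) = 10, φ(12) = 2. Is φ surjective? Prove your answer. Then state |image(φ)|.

10

Every element of the codomain has a preimage: 1 = φ(9), 2 = φ(12), 3 = φ(2), 4 = φ(3), 5 = φ(4), 6 = φ(8), 7 = φ(6), 8 = φ(5), 9 = φ(1), 10 = φ(7).
Therefore φ is surjective.
The image of φ is {1, 2, 3, 4, 5, 6, 7, 8, 9, 10}, which has 10 elements.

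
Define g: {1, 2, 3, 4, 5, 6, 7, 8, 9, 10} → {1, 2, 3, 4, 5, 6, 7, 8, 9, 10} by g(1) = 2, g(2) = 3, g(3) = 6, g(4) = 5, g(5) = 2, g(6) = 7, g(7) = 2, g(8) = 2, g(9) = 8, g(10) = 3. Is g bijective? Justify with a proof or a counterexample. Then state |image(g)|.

6

g(1) = 2 = g(5) with 1 ≠ 5, so g is not injective, hence not bijective.
The image of g is {2, 3, 5, 6, 7, 8}, which has 6 elements.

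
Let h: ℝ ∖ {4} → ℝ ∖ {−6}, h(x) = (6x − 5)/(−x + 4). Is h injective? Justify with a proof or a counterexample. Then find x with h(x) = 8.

37/14

Suppose h(u) = h(v). Cross-multiplying: (6u − 5)(−v + 4) = (6v − 5)(−u + 4).
Expanding both sides and cancelling the symmetric terms leaves 19·(u − v) = 0. Since 19 ≠ 0, u = v. So h is injective.
Solving h(x) = 8: cross-multiplying gives 6x − 5 = 8(−x + 4), which rearranges to 14x = 37, so x = 37/14.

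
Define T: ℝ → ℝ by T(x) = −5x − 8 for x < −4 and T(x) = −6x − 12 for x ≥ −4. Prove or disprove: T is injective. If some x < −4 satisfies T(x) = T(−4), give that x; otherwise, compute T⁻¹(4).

Both pieces are strictly decreasing (slopes −5 and −6), so each is injective on its own interval.
The left piece maps (−∞, −4) onto (12, ∞); the right piece maps [−4, ∞) onto (−∞, 12].
These images are disjoint, so no value is attained by both pieces. So T is injective.
Because the two images are disjoint, no x < −4 has T(x) = T(−4), so we compute T⁻¹(4): 4 lies in (−∞, 12], so solve −6x − 12 = 4: x = (4 + 12)/(−6) = −8/3.

-8/3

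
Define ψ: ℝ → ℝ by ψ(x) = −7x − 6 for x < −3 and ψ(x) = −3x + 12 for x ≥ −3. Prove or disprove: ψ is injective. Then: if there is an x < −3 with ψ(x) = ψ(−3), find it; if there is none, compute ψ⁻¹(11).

Both pieces are strictly decreasing (slopes −7 and −3), so each is injective on its own interval.
The left piece maps (−∞, −3) onto (15, ∞); the right piece maps [−3, ∞) onto (−∞, 21].
These images overlap. In particular ψ(−3) = 21 (right piece), and solving −7x − 6 = 21 on the left piece gives x = −27/7 < −3.
So ψ(−27/7) = ψ(−3) with −27/7 ≠ −3, and ψ is not injective. This x = −27/7 is the requested value below −3.

-27/7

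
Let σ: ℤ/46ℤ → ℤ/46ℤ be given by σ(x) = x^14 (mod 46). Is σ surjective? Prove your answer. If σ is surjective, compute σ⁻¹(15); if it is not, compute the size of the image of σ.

σ(22): Repeated squaring mod 46: 22^1 ≡ 22, 22^2 ≡ 22² = 484 ≡ 24, 22^4 ≡ 24² = 576 ≡ 24, 22^8 ≡ 24² = 576 ≡ 24. Since 14 = 8 + 4 + 2, 22^14 ≡ 24·24·24: 24·24 = 576 ≡ 24, then 24·24 = 576 ≡ 24. So 22^14 ≡ 24 (mod 46).
σ(24): Repeated squaring mod 46: 24^1 ≡ 24, 24^2 ≡ 24² = 576 ≡ 24, 24^4 ≡ 24² = 576 ≡ 24, 24^8 ≡ 24² = 576 ≡ 24. Since 14 = 8 + 4 + 2, 24^14 ≡ 24·24·24: 24·24 = 576 ≡ 24, then 24·24 = 576 ≡ 24. So 24^14 ≡ 24 (mod 46).
So σ(22) = σ(24) = 24 while 22 ≠ 24, therefore σ is not injective.
A non-injective map from the 46-element set ℤ/46ℤ to itself takes at most 45 distinct values, so it cannot be surjective. Thus σ is not surjective.
Since σ is not surjective, we determine |image(σ)|. Computing x^14 mod 46 for each x (by repeated squaring, reducing mod 46 at every step), the values σ(0), σ(1), …, σ(45) are: 0, 1, 8, 27, 18, 13, 32, 25, 6, 39, 12, 3, 26, 35, 16, 29, 2, 9, 36, 41, 4, 31, 24, 23, 24, 31, 4, 41, 36, 9, 2, 29, 16, 35, 26, 3, 12, 39, 6, 25, 32, 13, 18, 27, 8, 1.
The distinct values are {0, 1, 2, 3, 4, 6, 8, 9, 12, 13, 16, 18, 23, 24, 25, 26, 27, 29, 31, 32, 35, 36, 39, 41}; there are 24 of them.

24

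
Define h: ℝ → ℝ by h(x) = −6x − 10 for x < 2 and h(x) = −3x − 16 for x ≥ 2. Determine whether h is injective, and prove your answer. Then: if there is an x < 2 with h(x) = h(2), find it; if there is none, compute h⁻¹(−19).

3/2

Both pieces are strictly decreasing (slopes −6 and −3), so each is injective on its own interval.
The left piece maps (−∞, 2) onto (−22, ∞); the right piece maps [2, ∞) onto (−∞, −22].
These images are disjoint, so no value is attained by both pieces. So h is injective.
Because the two images are disjoint, no x < 2 has h(x) = h(2), so we compute h⁻¹(−19): −19 lies in (−22, ∞), so solve −6x − 10 = −19: x = (−19 + 10)/(−6) = 3/2.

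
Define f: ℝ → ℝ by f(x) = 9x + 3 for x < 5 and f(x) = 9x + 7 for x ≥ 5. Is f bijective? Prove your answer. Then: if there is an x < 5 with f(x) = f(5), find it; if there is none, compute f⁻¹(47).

44/9

Both pieces are strictly increasing (slopes 9 and 9), so each is injective on its own interval.
The left piece maps (−∞, 5) onto (−∞, 48); the right piece maps [5, ∞) onto [52, ∞).
The images leave a gap (48 has no preimage), so f is not surjective, hence not bijective.
Because the two images are disjoint, no x < 5 has f(x) = f(5), so we compute f⁻¹(47): 47 lies in (−∞, 48), so solve 9x + 3 = 47: x = (47 − 3)/9 = 44/9.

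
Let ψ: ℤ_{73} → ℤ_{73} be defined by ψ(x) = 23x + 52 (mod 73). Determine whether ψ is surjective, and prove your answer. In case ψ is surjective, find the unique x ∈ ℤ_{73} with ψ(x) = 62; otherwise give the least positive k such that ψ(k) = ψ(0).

Since gcd(23, 73) = 1, 23 is invertible modulo 73. Euclid's algorithm: 73 = 3·23 + 4, 23 = 5·4 + 3, 4 = 1·3 + 1; back-substituting gives 1 = 54·23 − 17·73, so 23⁻¹ ≡ 54 (mod 73).
Then y ↦ 54(y − 52) is a two-sided inverse to ψ, so every y ∈ ℤ_{73} has a preimage.
So ψ is surjective.
Since ψ is surjective, we find ψ⁻¹(62): we need 23x ≡ 62 − 52 ≡ 10 (mod 73). Using 23⁻¹ = 54: x ≡ 54·10 = 540 = 7·73 + 29, so x = 29.
Check: ψ(29) = 23·29 + 52 = 719 = 9·73 + 62 ≡ 62 (mod 73).

29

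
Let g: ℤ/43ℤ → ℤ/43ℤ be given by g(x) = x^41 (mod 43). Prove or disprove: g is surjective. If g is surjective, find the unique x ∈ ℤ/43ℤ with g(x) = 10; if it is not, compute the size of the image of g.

13

Since 43 is prime, the nonzero elements of ℤ/43ℤ form a cyclic group of order 42.
As gcd(41, 42) = 1, raising to the 41st power is a bijection on this group: if u^41 ≡ v^41 then (uv^{−1})^41 = 1, and the only element of order dividing gcd(41, 42) = 1 is 1, so u = v.
With g(0) = 0 this makes g injective on all of ℤ/43ℤ, hence bijective (finite equal-size domain and codomain). In particular g is surjective.
Since g is surjective, we find the preimage of 10. The inverse of x ↦ x^41 on (ℤ/43ℤ)^× is x ↦ x^41, because 41·41 = 1681 = 40·42 + 1 ≡ 1 (mod 42) and x^{42} = 1 for x ≠ 0 (Fermat). So g⁻¹(10) = 10^41 mod 43.
Repeated squaring mod 43: 10^1 ≡ 10, 10^2 ≡ 10² = 100 ≡ 14, 10^4 ≡ 14² = 196 ≡ 24, 10^8 ≡ 24² = 576 ≡ 17, 10^16 ≡ 17² = 289 ≡ 31, 10^32 ≡ 31² = 961 ≡ 15. Since 41 = 32 + 8 + 1, 10^41 ≡ 15·17·10: 15·17 = 255 ≡ 40, then 40·10 = 400 ≡ 13. So 10^41 ≡ 13 (mod 43).
Hence g⁻¹(10) = 13.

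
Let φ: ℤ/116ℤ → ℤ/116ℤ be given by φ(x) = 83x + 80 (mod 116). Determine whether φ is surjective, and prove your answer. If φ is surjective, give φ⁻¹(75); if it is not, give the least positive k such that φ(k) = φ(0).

81

Recall: surjectivity means every element of the codomain has a preimage under φ.
Since gcd(83, 116) = 1, 83 is invertible modulo 116. Euclid's algorithm: 116 = 1·83 + 33, 83 = 2·33 + 17, 33 = 1·17 + 16, 17 = 1·16 + 1; back-substituting gives 1 = 7·83 − 5·116, so 83⁻¹ ≡ 7 (mod 116).
Then y ↦ 7(y − 80) is a two-sided inverse to φ, so every y ∈ ℤ/116ℤ has a preimage.
Therefore φ is surjective.
Since φ is surjective, we compute φ⁻¹(75): solve 83x + 80 ≡ 75 (mod 116), i.e. 83x ≡ 111 (mod 116).
Multiplying by 83⁻¹ = 7 gives x ≡ 7·111 = 777 = 6·116 + 81 ≡ 81 (mod 116).
Check: φ(81) = 83·81 + 80 = 6803 = 58·116 + 75 ≡ 75 (mod 116).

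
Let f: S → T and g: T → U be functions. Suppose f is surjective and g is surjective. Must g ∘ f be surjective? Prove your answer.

surjective

Let c ∈ U. Since g is surjective, there is b ∈ T with g(b) = c. Since f is surjective, there is a ∈ S with f(a) = b.
Then (g ∘ f)(a) = g(b) = c. Therefore g ∘ f is surjective.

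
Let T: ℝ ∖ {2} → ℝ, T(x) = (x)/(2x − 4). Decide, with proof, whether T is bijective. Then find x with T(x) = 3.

If T(x) = 1/2, cross-multiplying gives 2(x) = 1(2x − 4), which simplifies to 0 = −4 — false.  So 1/2 has no preimage and T is not surjective.
Hence T is not bijective.
Solving T(x) = 3: cross-multiplying gives x = 3(2x − 4), which rearranges to −5x = −12, so x = 12/5.

12/5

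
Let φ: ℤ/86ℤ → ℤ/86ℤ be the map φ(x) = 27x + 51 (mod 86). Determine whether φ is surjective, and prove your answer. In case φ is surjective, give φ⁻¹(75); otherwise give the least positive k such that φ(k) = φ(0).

20

Since gcd(27, 86) = 1, 27 is invertible modulo 86. Euclid's algorithm: 86 = 3·27 + 5, 27 = 5·5 + 2, 5 = 2·2 + 1; back-substituting gives 1 = 51·27 − 16·86, so 27⁻¹ ≡ 51 (mod 86).
For any y ∈ ℤ/86ℤ, x = 51(y − 51) mod 86 satisfies φ(x) = 27·51(y − 51) + 51 ≡ y (since 27·51 ≡ 1 mod 86). So every y has a preimage.
Therefore φ is surjective.
Since φ is surjective, we compute φ⁻¹(75): solve 27x + 51 ≡ 75 (mod 86), i.e. 27x ≡ 24 (mod 86).
Multiplying by 27⁻¹ = 51 gives x ≡ 51·24 = 1224 = 14·86 + 20 ≡ 20 (mod 86).
Check: φ(20) = 27·20 + 51 = 591 = 6·86 + 75 ≡ 75 (mod 86).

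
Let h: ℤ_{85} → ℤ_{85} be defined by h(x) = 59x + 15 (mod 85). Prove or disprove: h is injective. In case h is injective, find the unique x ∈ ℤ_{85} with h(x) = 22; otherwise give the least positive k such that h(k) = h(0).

If h(s) = h(t), then 59s ≡ 59t (mod 85). Because gcd(59, 85) = 1, we may cancel 59 to get s ≡ t (mod 85).
Thus h is injective.
We now compute 59⁻¹ mod 85 explicitly. Euclid's algorithm: 85 = 1·59 + 26, 59 = 2·26 + 7, 26 = 3·7 + 5, 7 = 1·5 + 2, 5 = 2·2 + 1; back-substituting gives 1 = 49·59 − 34·85, so 59⁻¹ ≡ 49 (mod 85).
Since h is injective, we find h⁻¹(22): we need 59x ≡ 22 − 15 ≡ 7 (mod 85). Using 59⁻¹ = 49: x ≡ 49·7 = 343 = 4·85 + 3, so x = 3.
Check: h(3) = 59·3 + 15 = 192 = 2·85 + 22 ≡ 22 (mod 85).

3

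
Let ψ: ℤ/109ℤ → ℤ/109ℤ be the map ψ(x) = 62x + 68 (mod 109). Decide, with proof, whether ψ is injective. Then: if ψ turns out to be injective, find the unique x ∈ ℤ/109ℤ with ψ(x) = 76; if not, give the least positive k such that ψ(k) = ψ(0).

If ψ(a) = ψ(b), then 62a ≡ 62b (mod 109). Because gcd(62, 109) = 1, we may cancel 62 to get a ≡ b (mod 109).
So ψ is injective.
We now compute 62⁻¹ mod 109 explicitly. Euclid's algorithm: 109 = 1·62 + 47, 62 = 1·47 + 15, 47 = 3·15 + 2, 15 = 7·2 + 1; back-substituting gives 1 = 51·62 − 29·109, so 62⁻¹ ≡ 51 (mod 109).
Since ψ is injective, we compute ψ⁻¹(76): solve 62x + 68 ≡ 76 (mod 109), i.e. 62x ≡ 8 (mod 109).
Multiplying by 62⁻¹ = 51 gives x ≡ 51·8 = 408 = 3·109 + 81 ≡ 81 (mod 109).
Check: ψ(81) = 62·81 + 68 = 5090 = 46·109 + 76 ≡ 76 (mod 109).

81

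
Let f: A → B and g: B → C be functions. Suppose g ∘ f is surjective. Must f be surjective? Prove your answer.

not surjective

No. Take A = {1, 2, 3}, B = {1, 2, 3, 4}, C = {1}, f(a) = 1 for every a ∈ A, and g(b) = 1 for every b ∈ B.
Then g ∘ f is surjective onto {1}, but 4 ∈ B has no preimage under f, so f is not surjective.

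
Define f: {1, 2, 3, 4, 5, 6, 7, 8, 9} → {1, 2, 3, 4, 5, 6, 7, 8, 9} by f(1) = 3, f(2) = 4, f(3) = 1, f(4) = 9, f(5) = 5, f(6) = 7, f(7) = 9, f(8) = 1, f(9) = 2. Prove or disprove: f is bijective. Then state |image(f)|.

7

f(4) = 9 = f(7) with 4 ≠ 7, so f is not injective, hence not bijective.
The image of f is {1, 2, 3, 4, 5, 7, 9}, which has 7 elements.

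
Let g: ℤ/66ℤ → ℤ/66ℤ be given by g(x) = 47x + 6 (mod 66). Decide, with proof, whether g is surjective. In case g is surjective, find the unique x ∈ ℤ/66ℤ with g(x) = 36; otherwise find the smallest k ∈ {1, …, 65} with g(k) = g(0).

54

Recall: surjectivity means every element of the codomain has a preimage under g.
Since gcd(47, 66) = 1, 47 is invertible modulo 66. Euclid's algorithm: 66 = 1·47 + 19, 47 = 2·19 + 9, 19 = 2·9 + 1; back-substituting gives 1 = 59·47 − 42·66, so 47⁻¹ ≡ 59 (mod 66).
Then y ↦ 59(y − 6) is a two-sided inverse to g, so every y ∈ ℤ/66ℤ has a preimage.
So g is surjective.
Since g is surjective, we find g⁻¹(36): we need 47x ≡ 36 − 6 ≡ 30 (mod 66). Using 47⁻¹ = 59: x ≡ 59·30 = 1770 = 26·66 + 54, so x = 54.
Check: g(54) = 47·54 + 6 = 2544 = 38·66 + 36 ≡ 36 (mod 66).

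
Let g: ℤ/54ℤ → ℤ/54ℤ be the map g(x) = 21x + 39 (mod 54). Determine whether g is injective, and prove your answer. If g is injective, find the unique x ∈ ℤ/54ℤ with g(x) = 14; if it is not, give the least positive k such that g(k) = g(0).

Recall: injectivity means: for all u, v in the domain, g(u) = g(v) implies u = v.
We have gcd(21, 54) = 3 > 1. Taking u = 0 and v = 18: g(0) = 39 and g(18) = 21·18 + 39 = 417 ≡ 39 (mod 54).
So g(0) = g(18) while 0 ≠ 18, thus g is not injective.
Since g is not injective, we find the least positive k with g(k) = g(0): this means 21k ≡ 0 (mod 54), i.e. 54 ∣ 21k. Since gcd(21, 54) = 3, dividing through by 3 this holds exactly when 18 ∣ 7k, and as gcd(7, 18) = 1, exactly when 18 ∣ k.
The smallest positive such k is 18.

18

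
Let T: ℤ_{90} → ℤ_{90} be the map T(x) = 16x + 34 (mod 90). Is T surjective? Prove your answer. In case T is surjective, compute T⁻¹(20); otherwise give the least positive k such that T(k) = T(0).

45

Since gcd(16, 90) = 2, we have 16x ≡ 0 (mod 2) for all x, so T(x) ≡ 0 (mod 2).
But 1 ≢ 0 (mod 2), so 1 ∈ ℤ_{90} has no preimage. Therefore T is not surjective.
Since T is not surjective, we find the least positive k with T(k) = T(0): this means 16k ≡ 0 (mod 90), i.e. 90 ∣ 16k. Since gcd(16, 90) = 2, dividing through by 2 this holds exactly when 45 ∣ 8k, and as gcd(8, 45) = 1, exactly when 45 ∣ k.
The smallest positive such k is 45.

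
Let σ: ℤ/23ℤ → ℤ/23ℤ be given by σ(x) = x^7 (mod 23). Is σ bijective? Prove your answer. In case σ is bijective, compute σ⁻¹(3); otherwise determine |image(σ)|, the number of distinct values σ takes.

6

Since 23 is prime, the nonzero elements of ℤ/23ℤ form a cyclic group of order 22.
As gcd(7, 22) = 1, raising to the 7th power is a bijection on this group: if x_1^7 ≡ x_2^7 then (x_1x_2^{−1})^7 = 1, and the only element of order dividing gcd(7, 22) = 1 is 1, so x_1 = x_2.
With σ(0) = 0 this makes σ injective on all of ℤ/23ℤ, hence bijective (finite equal-size domain and codomain). In particular σ is bijective.
Since σ is bijective, we find the preimage of 3. The inverse of x ↦ x^7 on (ℤ/23ℤ)^× is x ↦ x^19, because 7·19 = 133 = 6·22 + 1 ≡ 1 (mod 22) and x^{22} = 1 for x ≠ 0 (Fermat). So σ⁻¹(3) = 3^19 mod 23.
Repeated squaring mod 23: 3^1 ≡ 3, 3^2 ≡ 3² = 9, 3^4 ≡ 9² = 81 ≡ 12, 3^8 ≡ 12² = 144 ≡ 6, 3^16 ≡ 6² = 36 ≡ 13. Since 19 = 16 + 2 + 1, 3^19 ≡ 13·9·3: 13·9 = 117 ≡ 2, then 2·3 = 6. So 3^19 ≡ 6 (mod 23).
Hence σ⁻¹(3) = 6.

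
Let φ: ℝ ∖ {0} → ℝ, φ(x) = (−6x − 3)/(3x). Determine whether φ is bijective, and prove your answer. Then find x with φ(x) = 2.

-1/4

If φ(x) = −2, cross-multiplying gives 3(−6x − 3) = −6(3x), which simplifies to −9 = 0 — false.  So −2 has no preimage and φ is not surjective.
Therefore φ is not bijective.
Solving φ(x) = 2: cross-multiplying gives −6x − 3 = 2(3x), which rearranges to −12x = 3, so x = −1/4.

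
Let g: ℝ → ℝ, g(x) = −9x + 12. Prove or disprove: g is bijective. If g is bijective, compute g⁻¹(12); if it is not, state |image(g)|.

Suppose g(s) = g(t). Then −9s + 12 = −9t + 12, therefore −9s = −9t, hence s = t.
For any y ∈ ℝ, x = (y − 12)/(−9) satisfies g(x) = y.
Hence g is bijective.
Since g is bijective, we compute g⁻¹(12) = (12 − 12)/(−9) = 0.

0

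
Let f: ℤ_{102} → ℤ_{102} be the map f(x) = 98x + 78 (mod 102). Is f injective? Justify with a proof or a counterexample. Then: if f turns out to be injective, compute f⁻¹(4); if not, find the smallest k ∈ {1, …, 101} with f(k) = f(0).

51

We have gcd(98, 102) = 2 > 1. Taking u = 0 and v = 51: f(0) = 78 and f(51) = 98·51 + 78 = 5076 ≡ 78 (mod 102).
So f(0) = f(51) while 0 ≠ 51, therefore f is not injective.
Since f is not injective, we find the least positive k with f(k) = f(0): this means 98k ≡ 0 (mod 102), i.e. 102 ∣ 98k. Since gcd(98, 102) = 2, dividing through by 2 this holds exactly when 51 ∣ 49k, and as gcd(49, 51) = 1, exactly when 51 ∣ k.
The smallest positive such k is 51.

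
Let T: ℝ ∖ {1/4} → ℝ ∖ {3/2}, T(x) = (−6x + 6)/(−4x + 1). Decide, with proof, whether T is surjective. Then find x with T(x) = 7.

1/22

For any y ≠ 3/2, solving y(−4x + 1) = −6x + 6 for x gives a well-defined x ≠ 1/4. So T is surjective.
Solving T(x) = 7: cross-multiplying gives −6x + 6 = 7(−4x + 1), which rearranges to 22x = 1, so x = 1/22.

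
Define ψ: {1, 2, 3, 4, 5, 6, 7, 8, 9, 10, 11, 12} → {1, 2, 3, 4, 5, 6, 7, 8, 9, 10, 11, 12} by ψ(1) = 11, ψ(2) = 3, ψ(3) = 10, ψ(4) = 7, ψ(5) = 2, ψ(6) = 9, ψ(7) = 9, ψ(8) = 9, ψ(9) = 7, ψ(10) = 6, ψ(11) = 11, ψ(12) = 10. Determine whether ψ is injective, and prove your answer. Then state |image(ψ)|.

7

ψ(6) = 9 = ψ(7) with 6 ≠ 7, so ψ is not injective.
The image of ψ is {2, 3, 6, 7, 9, 10, 11}, which has 7 elements.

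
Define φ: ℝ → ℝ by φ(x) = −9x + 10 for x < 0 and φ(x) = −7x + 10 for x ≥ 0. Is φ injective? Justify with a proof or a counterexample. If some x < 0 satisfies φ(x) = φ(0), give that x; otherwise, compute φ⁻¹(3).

Both pieces are strictly decreasing (slopes −9 and −7), so each is injective on its own interval.
The left piece maps (−∞, 0) onto (10, ∞); the right piece maps [0, ∞) onto (−∞, 10].
These images are disjoint, so no value is attained by both pieces. So φ is injective.
Because the two images are disjoint, no x < 0 has φ(x) = φ(0), so we compute φ⁻¹(3): 3 lies in (−∞, 10], so solve −7x + 10 = 3: x = (3 − 10)/(−7) = 1.

1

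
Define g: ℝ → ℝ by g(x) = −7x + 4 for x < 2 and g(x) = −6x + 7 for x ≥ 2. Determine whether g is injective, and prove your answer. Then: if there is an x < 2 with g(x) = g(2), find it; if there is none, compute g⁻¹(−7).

Both pieces are strictly decreasing (slopes −7 and −6), so each is injective on its own interval.
The left piece maps (−∞, 2) onto (−10, ∞); the right piece maps [2, ∞) onto (−∞, −5].
These images overlap. In particular g(2) = −5 (right piece), and solving −7x + 4 = −5 on the left piece gives x = 9/7 < 2.
So g(9/7) = g(2) with 9/7 ≠ 2, and g is not injective. This x = 9/7 is the requested value below 2.

9/7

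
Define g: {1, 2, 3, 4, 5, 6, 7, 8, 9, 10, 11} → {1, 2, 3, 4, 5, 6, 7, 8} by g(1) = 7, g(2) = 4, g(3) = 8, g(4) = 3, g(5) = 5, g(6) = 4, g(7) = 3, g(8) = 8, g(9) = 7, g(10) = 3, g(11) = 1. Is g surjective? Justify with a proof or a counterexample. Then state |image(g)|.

6

No element maps to 2, so g is not surjective.
The image of g is {1, 3, 4, 5, 7, 8}, which has 6 elements.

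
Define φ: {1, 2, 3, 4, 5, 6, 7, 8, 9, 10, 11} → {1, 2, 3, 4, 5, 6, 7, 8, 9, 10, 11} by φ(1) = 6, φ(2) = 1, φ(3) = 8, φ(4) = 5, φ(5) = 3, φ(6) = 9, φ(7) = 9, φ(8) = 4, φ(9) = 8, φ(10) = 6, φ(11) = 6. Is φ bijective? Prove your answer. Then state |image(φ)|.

7

φ(6) = 9 = φ(7) with 6 ≠ 7, so φ is not injective, hence not bijective.
The image of φ is {1, 3, 4, 5, 6, 8, 9}, which has 7 elements.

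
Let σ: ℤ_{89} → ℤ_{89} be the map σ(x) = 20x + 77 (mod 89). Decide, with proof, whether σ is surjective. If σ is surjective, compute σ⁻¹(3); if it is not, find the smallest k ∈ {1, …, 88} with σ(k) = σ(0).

23

Recall that σ is surjective if every y in the codomain equals σ(x) for some x in the domain.
Since gcd(20, 89) = 1, 20 is invertible modulo 89. Euclid's algorithm: 89 = 4·20 + 9, 20 = 2·9 + 2, 9 = 4·2 + 1; back-substituting gives 1 = 49·20 − 11·89, so 20⁻¹ ≡ 49 (mod 89).
Then y ↦ 49(y − 77) is a two-sided inverse to σ, so every y ∈ ℤ_{89} has a preimage.
Thus σ is surjective.
Since σ is surjective, we find σ⁻¹(3): we need 20x ≡ 3 − 77 ≡ 15 (mod 89). Using 20⁻¹ = 49: x ≡ 49·15 = 735 = 8·89 + 23, so x = 23.
Check: σ(23) = 20·23 + 77 = 537 = 6·89 + 3 ≡ 3 (mod 89).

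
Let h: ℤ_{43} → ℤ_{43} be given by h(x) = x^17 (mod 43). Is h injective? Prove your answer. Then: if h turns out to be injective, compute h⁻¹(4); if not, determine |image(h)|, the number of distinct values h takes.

35

Since 43 is prime, the nonzero elements of ℤ_{43} form a cyclic group of order 42.
As gcd(17, 42) = 1, raising to the 17th power is a bijection on this group: if u^17 ≡ v^17 then (uv^{−1})^17 = 1, and the only element of order dividing gcd(17, 42) = 1 is 1, so u = v.
With h(0) = 0 this makes h injective on all of ℤ_{43}, hence bijective (finite equal-size domain and codomain). In particular h is injective.
Since h is injective, we find the preimage of 4. The inverse of x ↦ x^17 on (ℤ_{43})^× is x ↦ x^5, because 17·5 = 85 = 2·42 + 1 ≡ 1 (mod 42) and x^{42} = 1 for x ≠ 0 (Fermat). So h⁻¹(4) = 4^5 mod 43.
Repeated squaring mod 43: 4^1 ≡ 4, 4^2 ≡ 4² = 16, 4^4 ≡ 16² = 256 ≡ 41. Since 5 = 4 + 1, 4^5 ≡ 41·4: 41·4 = 164 ≡ 35. So 4^5 ≡ 35 (mod 43).
Hence h⁻¹(4) = 35.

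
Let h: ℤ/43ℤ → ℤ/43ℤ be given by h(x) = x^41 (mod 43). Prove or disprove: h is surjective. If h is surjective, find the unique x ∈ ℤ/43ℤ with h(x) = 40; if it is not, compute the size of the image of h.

Since 43 is prime, the nonzero elements of ℤ/43ℤ form a cyclic group of order 42.
As gcd(41, 42) = 1, raising to the 41st power is a bijection on this group: if a^41 ≡ b^41 then (ab^{−1})^41 = 1, and the only element of order dividing gcd(41, 42) = 1 is 1, so a = b.
With h(0) = 0 this makes h injective on all of ℤ/43ℤ, hence bijective (finite equal-size domain and codomain). In particular h is surjective.
Since h is surjective, we find the preimage of 40. The inverse of x ↦ x^41 on (ℤ/43ℤ)^× is x ↦ x^41, because 41·41 = 1681 = 40·42 + 1 ≡ 1 (mod 42) and x^{42} = 1 for x ≠ 0 (Fermat). So h⁻¹(40) = 40^41 mod 43.
Repeated squaring mod 43: 40^1 ≡ 40, 40^2 ≡ 40² = 1600 ≡ 9, 40^4 ≡ 9² = 81 ≡ 38, 40^8 ≡ 38² = 1444 ≡ 25, 40^16 ≡ 25² = 625 ≡ 23, 40^32 ≡ 23² = 529 ≡ 13. Since 41 = 32 + 8 + 1, 40^41 ≡ 13·25·40: 13·25 = 325 ≡ 24, then 24·40 = 960 ≡ 14. So 40^41 ≡ 14 (mod 43).
Hence h⁻¹(40) = 14.

14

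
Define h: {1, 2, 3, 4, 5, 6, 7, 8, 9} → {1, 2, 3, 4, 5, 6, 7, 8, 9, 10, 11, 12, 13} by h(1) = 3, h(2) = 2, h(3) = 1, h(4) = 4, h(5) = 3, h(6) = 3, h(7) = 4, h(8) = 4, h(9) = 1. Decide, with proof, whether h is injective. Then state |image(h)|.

h(1) = 3 = h(5) with 1 ≠ 5, so h is not injective.
The image of h is {1, 2, 3, 4}, which has 4 elements.

4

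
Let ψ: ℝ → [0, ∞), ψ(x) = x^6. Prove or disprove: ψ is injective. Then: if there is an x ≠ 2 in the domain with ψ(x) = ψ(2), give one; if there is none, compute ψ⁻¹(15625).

ψ(2) = 64 = (−2)^6 = ψ(−2) (since 6 is even), with 2 ≠ −2. So ψ is not injective.
For the follow-up, such an x exists: taking x = −2 ∈ ℝ gives ψ(−2) = 64 = ψ(2) with −2 ≠ 2.

-2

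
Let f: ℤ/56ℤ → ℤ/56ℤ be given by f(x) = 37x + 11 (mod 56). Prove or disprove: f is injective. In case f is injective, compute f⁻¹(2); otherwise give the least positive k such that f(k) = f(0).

If f(a) = f(b), then 37a ≡ 37b (mod 56). Because gcd(37, 56) = 1, we may cancel 37 to get a ≡ b (mod 56).
Therefore f is injective.
We now compute 37⁻¹ mod 56 explicitly. Euclid's algorithm: 56 = 1·37 + 19, 37 = 1·19 + 18, 19 = 1·18 + 1; back-substituting gives 1 = 53·37 − 35·56, so 37⁻¹ ≡ 53 (mod 56).
Since f is injective, we find f⁻¹(2): we need 37x ≡ 2 − 11 ≡ 47 (mod 56). Using 37⁻¹ = 53: x ≡ 53·47 = 2491 = 44·56 + 27, so x = 27.
Check: f(27) = 37·27 + 11 = 1010 = 18·56 + 2 ≡ 2 (mod 56).

27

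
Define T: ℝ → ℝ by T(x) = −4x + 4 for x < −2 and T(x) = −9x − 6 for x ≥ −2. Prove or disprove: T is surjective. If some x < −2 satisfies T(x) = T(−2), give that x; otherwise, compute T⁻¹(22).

Both pieces are strictly decreasing (slopes −4 and −9), so each is injective on its own interval.
The left piece maps (−∞, −2) onto (12, ∞); the right piece maps [−2, ∞) onto (−∞, 12].
These images together cover ℝ, so T is surjective.
Because the two images are disjoint, no x < −2 has T(x) = T(−2), so we compute T⁻¹(22): 22 lies in (12, ∞), so solve −4x + 4 = 22: x = (22 − 4)/(−4) = −9/2.

-9/2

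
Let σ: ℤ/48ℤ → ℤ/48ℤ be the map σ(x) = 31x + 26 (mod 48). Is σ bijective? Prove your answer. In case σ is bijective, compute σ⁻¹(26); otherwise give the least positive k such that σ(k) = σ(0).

0

Suppose σ(x_1) = σ(x_2) in ℤ/48ℤ. Then 31x_1 + 26 ≡ 31x_2 + 26 (mod 48), therefore 31(x_1 − x_2) ≡ 0 (mod 48).
Since gcd(31, 48) = 1, 31 is invertible modulo 48, therefore x_1 − x_2 ≡ 0 (mod 48), i.e. x_1 = x_2.
We now compute 31⁻¹ mod 48 explicitly. Euclid's algorithm: 48 = 1·31 + 17, 31 = 1·17 + 14, 17 = 1·14 + 3, 14 = 4·3 + 2, 3 = 1·2 + 1; back-substituting gives 1 = 31·31 − 20·48, so 31⁻¹ ≡ 31 (mod 48).
For any y ∈ ℤ/48ℤ, x = 31(y − 26) mod 48 satisfies σ(x) = 31·31(y − 26) + 26 ≡ y (since 31·31 ≡ 1 mod 48). So every y has a preimage.
So σ is bijective.
Since σ is bijective, we find σ⁻¹(26): we need 31x ≡ 26 − 26 ≡ 0 (mod 48). Using 31⁻¹ = 31: x ≡ 31·0 = 0, so x = 0.
Check: σ(0) = 31·0 + 26 = 26 ≡ 26 (mod 48).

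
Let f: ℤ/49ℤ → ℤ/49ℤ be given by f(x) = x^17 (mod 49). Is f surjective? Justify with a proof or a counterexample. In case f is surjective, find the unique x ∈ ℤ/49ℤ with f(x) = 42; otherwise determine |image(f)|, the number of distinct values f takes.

f(0) = 0^17 = 0.
f(7): Repeated squaring mod 49: 7^1 ≡ 7, 7^2 ≡ 7² = 49 ≡ 0, 7^4 ≡ 0² = 0, 7^8 ≡ 0² = 0, 7^16 ≡ 0² = 0. Since 17 = 16 + 1, 7^17 ≡ 0·7: 0·7 = 0. So 7^17 ≡ 0 (mod 49).
So f(0) = f(7) = 0 while 0 ≠ 7, so f is not injective.
A non-injective map from the 49-element set ℤ/49ℤ to itself takes at most 48 distinct values, so it cannot be surjective. Thus f is not surjective.
Since f is not surjective, we determine |image(f)|. Computing x^17 mod 49 for each x (by repeated squaring, reducing mod 49 at every step), the values f(0), f(1), …, f(48) are: 0, 1, 46, 26, 9, 45, 20, 0, 22, 39, 12, 44, 38, 41, 0, 43, 32, 47, 30, 31, 13, 0, 15, 25, 33, 16, 24, 34, 0, 36, 18, 19, 2, 17, 6, 0, 8, 11, 5, 37, 10, 27, 0, 29, 4, 40, 23, 3, 48.
The distinct values are {0, 1, 2, 3, 4, 5, 6, 8, 9, 10, 11, 12, 13, 15, 16, 17, 18, 19, 20, 22, 23, 24, 25, 26, 27, 29, 30, 31, 32, 33, 34, 36, 37, 38, 39, 40, 41, 43, 44, 45, 46, 47, 48}; there are 43 of them.

43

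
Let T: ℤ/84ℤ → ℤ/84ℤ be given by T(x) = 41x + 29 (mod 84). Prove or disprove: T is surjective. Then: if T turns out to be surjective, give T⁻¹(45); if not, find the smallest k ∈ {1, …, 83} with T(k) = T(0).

Since gcd(41, 84) = 1, 41 is invertible modulo 84. Euclid's algorithm: 84 = 2·41 + 2, 41 = 20·2 + 1; back-substituting gives 1 = 41·41 − 20·84, so 41⁻¹ ≡ 41 (mod 84).
Then y ↦ 41(y − 29) is a two-sided inverse to T, so every y ∈ ℤ/84ℤ has a preimage.
Thus T is surjective.
Since T is surjective, we compute T⁻¹(45): solve 41x + 29 ≡ 45 (mod 84), i.e. 41x ≡ 16 (mod 84).
Multiplying by 41⁻¹ = 41 gives x ≡ 41·16 = 656 = 7·84 + 68 ≡ 68 (mod 84).
Check: T(68) = 41·68 + 29 = 2817 = 33·84 + 45 ≡ 45 (mod 84).

68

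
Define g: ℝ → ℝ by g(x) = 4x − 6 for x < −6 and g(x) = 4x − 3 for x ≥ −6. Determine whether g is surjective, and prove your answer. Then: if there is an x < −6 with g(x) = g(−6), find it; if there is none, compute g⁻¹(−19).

-4

Both pieces are strictly increasing (slopes 4 and 4), so each is injective on its own interval.
The left piece maps (−∞, −6) onto (−∞, −30); the right piece maps [−6, ∞) onto [−27, ∞).
The union (−∞, −30) ∪ [−27, ∞) omits the interval between −30 and −27; in particular −30 has no preimage. So g is not surjective.
Because the two images are disjoint, no x < −6 has g(x) = g(−6), so we compute g⁻¹(−19): −19 lies in [−27, ∞), so solve 4x − 3 = −19: x = (−19 + 3)/4 = −4.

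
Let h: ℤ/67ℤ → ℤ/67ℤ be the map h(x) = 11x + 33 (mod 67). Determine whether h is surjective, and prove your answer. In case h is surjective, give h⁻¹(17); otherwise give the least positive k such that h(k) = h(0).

Recall: h is surjective if every y in the codomain equals h(x) for some x in the domain.
Since gcd(11, 67) = 1, 11 is invertible modulo 67. Euclid's algorithm: 67 = 6·11 + 1; back-substituting gives 1 = 61·11 − 10·67, so 11⁻¹ ≡ 61 (mod 67).
For any y ∈ ℤ/67ℤ, x = 61(y − 33) mod 67 satisfies h(x) = 11·61(y − 33) + 33 ≡ y (since 11·61 ≡ 1 mod 67). So every y has a preimage.
Therefore h is surjective.
Since h is surjective, we find h⁻¹(17): we need 11x ≡ 17 − 33 ≡ 51 (mod 67). Using 11⁻¹ = 61: x ≡ 61·51 = 3111 = 46·67 + 29, so x = 29.
Check: h(29) = 11·29 + 33 = 352 = 5·67 + 17 ≡ 17 (mod 67).

29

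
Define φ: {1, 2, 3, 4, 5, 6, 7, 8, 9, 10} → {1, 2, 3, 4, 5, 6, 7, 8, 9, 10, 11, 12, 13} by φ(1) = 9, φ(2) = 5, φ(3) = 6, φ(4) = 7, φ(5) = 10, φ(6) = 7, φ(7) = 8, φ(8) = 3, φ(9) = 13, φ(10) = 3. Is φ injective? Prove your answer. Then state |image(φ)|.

8

φ(4) = 7 = φ(6) with 4 ≠ 6, so φ is not injective.
The image of φ is {3, 5, 6, 7, 8, 9, 10, 13}, which has 8 elements.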